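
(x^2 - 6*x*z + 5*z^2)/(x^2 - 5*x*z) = (x - z)/x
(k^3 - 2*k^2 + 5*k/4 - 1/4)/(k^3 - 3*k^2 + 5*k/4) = (2*k^2 - 3*k + 1)/(k*(2*k - 5))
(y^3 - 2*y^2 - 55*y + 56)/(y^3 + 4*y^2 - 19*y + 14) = (y - 8)/(y - 2)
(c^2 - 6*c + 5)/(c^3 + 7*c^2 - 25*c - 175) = (c - 1)/(c^2 + 12*c + 35)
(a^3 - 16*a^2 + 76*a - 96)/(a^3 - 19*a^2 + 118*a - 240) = (a - 2)/(a - 5)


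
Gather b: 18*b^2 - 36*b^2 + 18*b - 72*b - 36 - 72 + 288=-18*b^2 - 54*b + 180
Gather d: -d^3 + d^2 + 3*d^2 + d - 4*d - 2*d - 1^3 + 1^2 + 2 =-d^3 + 4*d^2 - 5*d + 2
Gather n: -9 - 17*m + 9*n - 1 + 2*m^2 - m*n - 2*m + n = 2*m^2 - 19*m + n*(10 - m) - 10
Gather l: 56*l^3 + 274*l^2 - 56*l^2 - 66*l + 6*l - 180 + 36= 56*l^3 + 218*l^2 - 60*l - 144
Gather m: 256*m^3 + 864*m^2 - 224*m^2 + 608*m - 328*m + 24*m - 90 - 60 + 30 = 256*m^3 + 640*m^2 + 304*m - 120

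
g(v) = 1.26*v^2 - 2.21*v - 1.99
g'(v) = 2.52*v - 2.21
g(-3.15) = 17.47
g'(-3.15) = -10.15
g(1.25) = -2.78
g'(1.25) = 0.94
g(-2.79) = 13.98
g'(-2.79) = -9.24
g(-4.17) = 29.14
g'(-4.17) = -12.72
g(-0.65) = -0.02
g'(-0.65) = -3.85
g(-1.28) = 2.90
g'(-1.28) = -5.44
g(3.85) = 8.18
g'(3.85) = 7.49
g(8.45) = 69.30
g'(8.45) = 19.08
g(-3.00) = 15.98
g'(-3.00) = -9.77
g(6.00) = 30.11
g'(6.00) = 12.91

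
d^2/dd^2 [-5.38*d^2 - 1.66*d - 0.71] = -10.7600000000000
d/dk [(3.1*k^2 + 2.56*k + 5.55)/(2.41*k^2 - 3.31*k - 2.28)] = (-16.4306*k^2 - 40.887*k + 12.5337)/(5.8081*k^4 - 15.9542*k^3 - 0.0334999999999983*k^2 + 15.0936*k + 5.1984)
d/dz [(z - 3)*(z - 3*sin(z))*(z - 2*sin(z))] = (3 - z)*(z - 3*sin(z))*(2*cos(z) - 1) + (3 - z)*(z - 2*sin(z))*(3*cos(z) - 1) + (z - 3*sin(z))*(z - 2*sin(z))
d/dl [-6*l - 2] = -6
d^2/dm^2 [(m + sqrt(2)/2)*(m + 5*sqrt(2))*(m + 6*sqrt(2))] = 6*m + 23*sqrt(2)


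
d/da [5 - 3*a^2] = -6*a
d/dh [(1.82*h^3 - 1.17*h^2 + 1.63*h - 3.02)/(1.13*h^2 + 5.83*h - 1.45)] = (2.0566*h^4 + 21.2212*h^3 - 16.58*h^2 + 10.2182*h + 15.2431)/(1.2769*h^4 + 13.1758*h^3 + 30.7119*h^2 - 16.907*h + 2.1025)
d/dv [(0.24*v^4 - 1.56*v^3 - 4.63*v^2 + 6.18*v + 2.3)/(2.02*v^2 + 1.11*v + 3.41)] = (0.9696*v^5 - 2.352*v^4 - 0.189599999999999*v^3 - 33.5817*v^2 - 40.8686*v + 18.5208)/(4.0804*v^4 + 4.4844*v^3 + 15.0085*v^2 + 7.5702*v + 11.6281)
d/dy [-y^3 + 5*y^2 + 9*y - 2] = -3*y^2 + 10*y + 9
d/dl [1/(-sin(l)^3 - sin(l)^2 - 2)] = (3*sin(l) + 2)*sin(l)*cos(l)/(sin(l)^3 + sin(l)^2 + 2)^2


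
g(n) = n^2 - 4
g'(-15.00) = -30.00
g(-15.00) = 221.00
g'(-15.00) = -30.00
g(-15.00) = 221.00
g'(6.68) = 13.36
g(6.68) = 40.62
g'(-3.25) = -6.50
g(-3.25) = 6.56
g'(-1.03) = -2.06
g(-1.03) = -2.94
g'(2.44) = 4.88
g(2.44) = 1.95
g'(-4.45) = -8.90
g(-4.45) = 15.80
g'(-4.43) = -8.86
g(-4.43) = 15.62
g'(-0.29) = -0.58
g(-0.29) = -3.92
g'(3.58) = 7.16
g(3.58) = 8.82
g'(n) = 2*n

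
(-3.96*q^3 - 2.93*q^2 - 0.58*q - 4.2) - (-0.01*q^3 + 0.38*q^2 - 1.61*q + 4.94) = -3.95*q^3 - 3.31*q^2 + 1.03*q - 9.14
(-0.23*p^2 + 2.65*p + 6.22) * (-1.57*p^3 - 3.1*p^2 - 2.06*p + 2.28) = 0.3611*p^5 - 3.4475*p^4 - 17.5066*p^3 - 25.2654*p^2 - 6.7712*p + 14.1816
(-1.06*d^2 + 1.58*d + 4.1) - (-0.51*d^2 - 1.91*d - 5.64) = -0.55*d^2 + 3.49*d + 9.74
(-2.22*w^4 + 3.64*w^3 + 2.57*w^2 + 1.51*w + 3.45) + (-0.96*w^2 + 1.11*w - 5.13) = -2.22*w^4 + 3.64*w^3 + 1.61*w^2 + 2.62*w - 1.68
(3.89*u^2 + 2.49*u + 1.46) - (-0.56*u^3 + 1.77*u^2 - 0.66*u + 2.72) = 0.56*u^3 + 2.12*u^2 + 3.15*u - 1.26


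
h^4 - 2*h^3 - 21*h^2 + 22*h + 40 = (h - 5)*(h - 2)*(h + 1)*(h + 4)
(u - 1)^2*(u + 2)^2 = u^4 + 2*u^3 - 3*u^2 - 4*u + 4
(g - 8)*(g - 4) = g^2 - 12*g + 32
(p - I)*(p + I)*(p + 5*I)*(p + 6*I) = p^4 + 11*I*p^3 - 29*p^2 + 11*I*p - 30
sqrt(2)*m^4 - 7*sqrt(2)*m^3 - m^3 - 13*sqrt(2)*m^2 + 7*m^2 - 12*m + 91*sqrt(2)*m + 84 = (m - 7)*(m - 3*sqrt(2))*(m + 2*sqrt(2))*(sqrt(2)*m + 1)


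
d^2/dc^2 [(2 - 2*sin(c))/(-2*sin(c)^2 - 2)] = (-9*sin(c)^5 + 4*sin(c)^4 - 10*sin(c)^2 + 4*sin(c) - 9*sin(3*c)/2 + sin(5*c)/2 + 2)/(sin(c)^2 + 1)^3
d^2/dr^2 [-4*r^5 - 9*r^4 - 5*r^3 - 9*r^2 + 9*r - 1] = -80*r^3 - 108*r^2 - 30*r - 18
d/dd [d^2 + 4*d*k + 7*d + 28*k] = 2*d + 4*k + 7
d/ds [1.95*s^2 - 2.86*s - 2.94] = 3.9*s - 2.86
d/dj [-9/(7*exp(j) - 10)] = 63*exp(j)/(7*exp(j) - 10)^2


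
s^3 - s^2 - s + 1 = (s - 1)^2*(s + 1)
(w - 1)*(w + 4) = w^2 + 3*w - 4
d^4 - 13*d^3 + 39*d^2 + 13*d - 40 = (d - 8)*(d - 5)*(d - 1)*(d + 1)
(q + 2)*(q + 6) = q^2 + 8*q + 12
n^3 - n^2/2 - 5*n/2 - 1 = (n - 2)*(n + 1/2)*(n + 1)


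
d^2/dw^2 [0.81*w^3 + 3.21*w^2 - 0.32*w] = 4.86*w + 6.42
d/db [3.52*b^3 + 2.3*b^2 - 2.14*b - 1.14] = 10.56*b^2 + 4.6*b - 2.14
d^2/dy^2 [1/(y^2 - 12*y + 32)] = 2*(-y^2 + 12*y + 4*(y - 6)^2 - 32)/(y^2 - 12*y + 32)^3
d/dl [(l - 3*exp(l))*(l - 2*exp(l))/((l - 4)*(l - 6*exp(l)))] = (-(l - 4)*(l - 6*exp(l))*((l - 3*exp(l))*(2*exp(l) - 1) + (l - 2*exp(l))*(3*exp(l) - 1)) + (l - 4)*(l - 3*exp(l))*(l - 2*exp(l))*(6*exp(l) - 1) - (l - 6*exp(l))*(l - 3*exp(l))*(l - 2*exp(l)))/((l - 4)^2*(l - 6*exp(l))^2)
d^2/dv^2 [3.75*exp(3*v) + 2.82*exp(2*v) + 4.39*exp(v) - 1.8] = (33.75*exp(2*v) + 11.28*exp(v) + 4.39)*exp(v)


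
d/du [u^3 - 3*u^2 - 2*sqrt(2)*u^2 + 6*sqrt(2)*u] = 3*u^2 - 6*u - 4*sqrt(2)*u + 6*sqrt(2)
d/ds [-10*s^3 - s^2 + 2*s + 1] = -30*s^2 - 2*s + 2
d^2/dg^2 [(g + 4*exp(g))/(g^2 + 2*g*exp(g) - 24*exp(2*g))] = 2*(4*(g + 4*exp(g))*(g*exp(g) + g - 24*exp(2*g) + exp(g))^2 - ((g + 4*exp(g))*(g*exp(g) - 48*exp(2*g) + 2*exp(g) + 1) + 2*(4*exp(g) + 1)*(g*exp(g) + g - 24*exp(2*g) + exp(g)))*(g^2 + 2*g*exp(g) - 24*exp(2*g)) + 2*(g^2 + 2*g*exp(g) - 24*exp(2*g))^2*exp(g))/(g^2 + 2*g*exp(g) - 24*exp(2*g))^3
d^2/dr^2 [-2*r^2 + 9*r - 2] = -4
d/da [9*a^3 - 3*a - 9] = 27*a^2 - 3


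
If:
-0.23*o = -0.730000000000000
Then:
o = 3.17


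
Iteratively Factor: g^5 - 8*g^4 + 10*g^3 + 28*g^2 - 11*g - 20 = (g + 1)*(g^4 - 9*g^3 + 19*g^2 + 9*g - 20) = (g - 5)*(g + 1)*(g^3 - 4*g^2 - g + 4) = (g - 5)*(g - 4)*(g + 1)*(g^2 - 1) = (g - 5)*(g - 4)*(g - 1)*(g + 1)*(g + 1)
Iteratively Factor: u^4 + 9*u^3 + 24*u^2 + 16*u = (u)*(u^3 + 9*u^2 + 24*u + 16) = u*(u + 4)*(u^2 + 5*u + 4) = u*(u + 4)^2*(u + 1)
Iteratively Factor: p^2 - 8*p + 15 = (p - 5)*(p - 3)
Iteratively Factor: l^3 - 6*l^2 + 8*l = (l - 2)*(l^2 - 4*l) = l*(l - 2)*(l - 4)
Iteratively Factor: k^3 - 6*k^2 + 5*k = (k - 1)*(k^2 - 5*k) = (k - 5)*(k - 1)*(k)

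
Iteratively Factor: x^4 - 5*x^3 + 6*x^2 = (x)*(x^3 - 5*x^2 + 6*x) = x^2*(x^2 - 5*x + 6) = x^2*(x - 3)*(x - 2)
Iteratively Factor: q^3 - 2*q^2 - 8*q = (q - 4)*(q^2 + 2*q) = (q - 4)*(q + 2)*(q)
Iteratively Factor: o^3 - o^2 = (o)*(o^2 - o) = o*(o - 1)*(o)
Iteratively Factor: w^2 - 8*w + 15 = (w - 5)*(w - 3)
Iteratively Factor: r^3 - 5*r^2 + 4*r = (r - 4)*(r^2 - r) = (r - 4)*(r - 1)*(r)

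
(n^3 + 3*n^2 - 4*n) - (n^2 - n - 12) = n^3 + 2*n^2 - 3*n + 12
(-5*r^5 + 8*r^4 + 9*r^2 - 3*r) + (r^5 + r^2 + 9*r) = -4*r^5 + 8*r^4 + 10*r^2 + 6*r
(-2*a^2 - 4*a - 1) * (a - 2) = -2*a^3 + 7*a + 2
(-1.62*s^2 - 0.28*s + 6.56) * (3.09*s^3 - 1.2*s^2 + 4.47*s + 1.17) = -5.0058*s^5 + 1.0788*s^4 + 13.365*s^3 - 11.019*s^2 + 28.9956*s + 7.6752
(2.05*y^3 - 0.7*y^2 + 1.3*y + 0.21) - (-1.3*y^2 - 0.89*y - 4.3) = 2.05*y^3 + 0.6*y^2 + 2.19*y + 4.51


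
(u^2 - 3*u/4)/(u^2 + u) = (u - 3/4)/(u + 1)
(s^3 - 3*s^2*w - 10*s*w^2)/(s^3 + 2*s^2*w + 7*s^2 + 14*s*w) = (s - 5*w)/(s + 7)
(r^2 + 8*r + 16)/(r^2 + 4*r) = (r + 4)/r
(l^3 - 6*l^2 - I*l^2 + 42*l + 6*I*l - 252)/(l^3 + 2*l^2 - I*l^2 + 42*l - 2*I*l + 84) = (l - 6)/(l + 2)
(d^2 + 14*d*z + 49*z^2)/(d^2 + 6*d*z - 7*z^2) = (-d - 7*z)/(-d + z)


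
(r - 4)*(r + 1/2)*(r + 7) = r^3 + 7*r^2/2 - 53*r/2 - 14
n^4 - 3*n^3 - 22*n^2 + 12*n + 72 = (n - 6)*(n - 2)*(n + 2)*(n + 3)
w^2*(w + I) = w^3 + I*w^2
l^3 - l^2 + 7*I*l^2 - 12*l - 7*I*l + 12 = (l - 1)*(l + 3*I)*(l + 4*I)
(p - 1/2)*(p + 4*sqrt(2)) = p^2 - p/2 + 4*sqrt(2)*p - 2*sqrt(2)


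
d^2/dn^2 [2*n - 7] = 0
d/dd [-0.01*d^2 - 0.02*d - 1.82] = -0.02*d - 0.02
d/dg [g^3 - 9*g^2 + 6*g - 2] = 3*g^2 - 18*g + 6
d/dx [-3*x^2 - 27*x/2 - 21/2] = -6*x - 27/2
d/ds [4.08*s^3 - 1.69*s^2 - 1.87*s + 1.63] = 12.24*s^2 - 3.38*s - 1.87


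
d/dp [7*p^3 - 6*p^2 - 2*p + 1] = 21*p^2 - 12*p - 2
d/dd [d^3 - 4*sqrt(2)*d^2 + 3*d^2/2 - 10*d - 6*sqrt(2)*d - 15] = 3*d^2 - 8*sqrt(2)*d + 3*d - 10 - 6*sqrt(2)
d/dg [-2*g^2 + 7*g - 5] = 7 - 4*g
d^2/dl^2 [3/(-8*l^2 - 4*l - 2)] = 12*(4*l^2 + 2*l - (4*l + 1)^2 + 1)/(4*l^2 + 2*l + 1)^3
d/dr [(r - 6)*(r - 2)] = 2*r - 8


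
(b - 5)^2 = b^2 - 10*b + 25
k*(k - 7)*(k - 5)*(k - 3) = k^4 - 15*k^3 + 71*k^2 - 105*k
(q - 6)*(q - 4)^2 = q^3 - 14*q^2 + 64*q - 96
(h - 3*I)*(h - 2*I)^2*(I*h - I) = I*h^4 + 7*h^3 - I*h^3 - 7*h^2 - 16*I*h^2 - 12*h + 16*I*h + 12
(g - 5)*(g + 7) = g^2 + 2*g - 35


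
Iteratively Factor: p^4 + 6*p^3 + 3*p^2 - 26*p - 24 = (p + 4)*(p^3 + 2*p^2 - 5*p - 6) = (p - 2)*(p + 4)*(p^2 + 4*p + 3) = (p - 2)*(p + 3)*(p + 4)*(p + 1)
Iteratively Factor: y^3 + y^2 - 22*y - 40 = (y - 5)*(y^2 + 6*y + 8) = (y - 5)*(y + 4)*(y + 2)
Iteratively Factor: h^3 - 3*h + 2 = (h - 1)*(h^2 + h - 2) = (h - 1)*(h + 2)*(h - 1)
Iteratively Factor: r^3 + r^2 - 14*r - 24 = (r + 3)*(r^2 - 2*r - 8) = (r + 2)*(r + 3)*(r - 4)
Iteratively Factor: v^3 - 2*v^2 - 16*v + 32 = (v - 2)*(v^2 - 16) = (v - 2)*(v + 4)*(v - 4)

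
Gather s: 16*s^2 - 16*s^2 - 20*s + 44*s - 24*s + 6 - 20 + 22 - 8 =0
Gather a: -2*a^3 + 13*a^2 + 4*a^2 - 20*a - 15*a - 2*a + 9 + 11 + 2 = -2*a^3 + 17*a^2 - 37*a + 22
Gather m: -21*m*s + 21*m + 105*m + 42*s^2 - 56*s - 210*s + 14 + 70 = m*(126 - 21*s) + 42*s^2 - 266*s + 84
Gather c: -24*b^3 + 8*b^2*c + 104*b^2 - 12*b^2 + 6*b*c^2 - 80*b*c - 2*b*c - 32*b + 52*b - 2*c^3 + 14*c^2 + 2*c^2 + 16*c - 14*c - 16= -24*b^3 + 92*b^2 + 20*b - 2*c^3 + c^2*(6*b + 16) + c*(8*b^2 - 82*b + 2) - 16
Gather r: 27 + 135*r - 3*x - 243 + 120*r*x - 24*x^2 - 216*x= r*(120*x + 135) - 24*x^2 - 219*x - 216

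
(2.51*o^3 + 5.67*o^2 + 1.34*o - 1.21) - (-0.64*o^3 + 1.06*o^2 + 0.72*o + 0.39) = 3.15*o^3 + 4.61*o^2 + 0.62*o - 1.6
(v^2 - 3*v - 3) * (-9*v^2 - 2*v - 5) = -9*v^4 + 25*v^3 + 28*v^2 + 21*v + 15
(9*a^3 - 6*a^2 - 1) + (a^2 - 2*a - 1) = 9*a^3 - 5*a^2 - 2*a - 2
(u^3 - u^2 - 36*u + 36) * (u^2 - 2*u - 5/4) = u^5 - 3*u^4 - 141*u^3/4 + 437*u^2/4 - 27*u - 45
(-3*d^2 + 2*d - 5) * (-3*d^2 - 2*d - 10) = 9*d^4 + 41*d^2 - 10*d + 50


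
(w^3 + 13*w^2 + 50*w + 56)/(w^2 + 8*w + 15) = (w^3 + 13*w^2 + 50*w + 56)/(w^2 + 8*w + 15)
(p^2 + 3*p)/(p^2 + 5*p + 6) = p/(p + 2)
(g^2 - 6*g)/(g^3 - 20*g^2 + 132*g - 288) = g/(g^2 - 14*g + 48)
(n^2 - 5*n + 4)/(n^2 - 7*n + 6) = (n - 4)/(n - 6)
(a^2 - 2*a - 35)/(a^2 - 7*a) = (a + 5)/a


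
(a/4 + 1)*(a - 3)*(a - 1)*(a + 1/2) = a^4/4 + a^3/8 - 13*a^2/4 + 11*a/8 + 3/2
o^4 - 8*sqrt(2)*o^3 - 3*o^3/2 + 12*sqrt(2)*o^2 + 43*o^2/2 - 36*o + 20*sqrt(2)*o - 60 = (o - 5/2)*(o + 1)*(o - 6*sqrt(2))*(o - 2*sqrt(2))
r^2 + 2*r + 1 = (r + 1)^2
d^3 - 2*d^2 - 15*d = d*(d - 5)*(d + 3)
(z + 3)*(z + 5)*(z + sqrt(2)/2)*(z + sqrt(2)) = z^4 + 3*sqrt(2)*z^3/2 + 8*z^3 + 16*z^2 + 12*sqrt(2)*z^2 + 8*z + 45*sqrt(2)*z/2 + 15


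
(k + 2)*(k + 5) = k^2 + 7*k + 10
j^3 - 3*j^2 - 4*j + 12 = (j - 3)*(j - 2)*(j + 2)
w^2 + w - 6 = (w - 2)*(w + 3)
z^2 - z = z*(z - 1)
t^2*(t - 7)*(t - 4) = t^4 - 11*t^3 + 28*t^2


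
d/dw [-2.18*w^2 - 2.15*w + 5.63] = -4.36*w - 2.15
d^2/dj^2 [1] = 0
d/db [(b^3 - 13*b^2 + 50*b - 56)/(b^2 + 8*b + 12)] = (b^4 + 16*b^3 - 118*b^2 - 200*b + 1048)/(b^4 + 16*b^3 + 88*b^2 + 192*b + 144)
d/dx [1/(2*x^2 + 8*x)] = (-x - 2)/(x^2*(x + 4)^2)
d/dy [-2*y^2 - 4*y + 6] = -4*y - 4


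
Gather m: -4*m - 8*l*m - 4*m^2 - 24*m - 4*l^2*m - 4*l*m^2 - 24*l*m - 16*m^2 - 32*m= m^2*(-4*l - 20) + m*(-4*l^2 - 32*l - 60)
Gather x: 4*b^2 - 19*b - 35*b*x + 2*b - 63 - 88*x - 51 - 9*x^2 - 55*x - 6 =4*b^2 - 17*b - 9*x^2 + x*(-35*b - 143) - 120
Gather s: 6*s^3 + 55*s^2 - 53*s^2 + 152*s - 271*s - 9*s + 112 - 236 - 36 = 6*s^3 + 2*s^2 - 128*s - 160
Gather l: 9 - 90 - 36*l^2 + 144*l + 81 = -36*l^2 + 144*l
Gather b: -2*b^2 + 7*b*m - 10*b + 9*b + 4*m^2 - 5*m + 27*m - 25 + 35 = -2*b^2 + b*(7*m - 1) + 4*m^2 + 22*m + 10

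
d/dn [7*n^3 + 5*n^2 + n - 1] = 21*n^2 + 10*n + 1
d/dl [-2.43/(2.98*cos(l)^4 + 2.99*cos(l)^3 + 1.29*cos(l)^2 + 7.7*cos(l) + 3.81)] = -(28.9656*cos(l)^3 + 21.7971*cos(l)^2 + 6.2694*cos(l) + 18.711)*sin(l)/(2.98*cos(l)^4 + 2.99*cos(l)^3 + 1.29*cos(l)^2 + 7.7*cos(l) + 3.81)^2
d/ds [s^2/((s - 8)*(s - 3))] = s*(48 - 11*s)/(s^4 - 22*s^3 + 169*s^2 - 528*s + 576)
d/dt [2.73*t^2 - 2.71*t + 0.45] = 5.46*t - 2.71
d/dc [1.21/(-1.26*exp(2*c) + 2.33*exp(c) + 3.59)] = (3.0492*exp(c) - 2.8193)*exp(c)/(-1.26*exp(2*c) + 2.33*exp(c) + 3.59)^2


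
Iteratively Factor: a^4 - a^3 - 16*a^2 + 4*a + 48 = (a - 4)*(a^3 + 3*a^2 - 4*a - 12) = (a - 4)*(a - 2)*(a^2 + 5*a + 6) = (a - 4)*(a - 2)*(a + 2)*(a + 3)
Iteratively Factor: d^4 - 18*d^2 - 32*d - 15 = (d - 5)*(d^3 + 5*d^2 + 7*d + 3) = (d - 5)*(d + 1)*(d^2 + 4*d + 3) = (d - 5)*(d + 1)*(d + 3)*(d + 1)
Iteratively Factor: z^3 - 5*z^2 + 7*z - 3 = (z - 1)*(z^2 - 4*z + 3) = (z - 1)^2*(z - 3)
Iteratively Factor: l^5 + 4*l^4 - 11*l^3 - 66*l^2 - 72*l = (l)*(l^4 + 4*l^3 - 11*l^2 - 66*l - 72) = l*(l - 4)*(l^3 + 8*l^2 + 21*l + 18) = l*(l - 4)*(l + 3)*(l^2 + 5*l + 6) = l*(l - 4)*(l + 3)^2*(l + 2)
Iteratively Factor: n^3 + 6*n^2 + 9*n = (n + 3)*(n^2 + 3*n) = n*(n + 3)*(n + 3)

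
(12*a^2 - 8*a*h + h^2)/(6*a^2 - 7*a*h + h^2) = (2*a - h)/(a - h)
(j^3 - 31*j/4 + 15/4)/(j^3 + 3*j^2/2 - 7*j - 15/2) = (j - 1/2)/(j + 1)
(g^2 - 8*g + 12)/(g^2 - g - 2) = (g - 6)/(g + 1)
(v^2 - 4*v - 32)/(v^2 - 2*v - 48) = (v + 4)/(v + 6)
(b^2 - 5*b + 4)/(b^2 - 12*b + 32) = (b - 1)/(b - 8)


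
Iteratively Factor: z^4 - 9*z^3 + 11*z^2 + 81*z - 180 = (z - 5)*(z^3 - 4*z^2 - 9*z + 36) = (z - 5)*(z + 3)*(z^2 - 7*z + 12) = (z - 5)*(z - 3)*(z + 3)*(z - 4)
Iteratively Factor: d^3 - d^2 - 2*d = (d - 2)*(d^2 + d) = (d - 2)*(d + 1)*(d)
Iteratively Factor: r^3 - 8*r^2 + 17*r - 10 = (r - 1)*(r^2 - 7*r + 10) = (r - 2)*(r - 1)*(r - 5)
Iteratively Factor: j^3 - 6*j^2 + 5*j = (j - 5)*(j^2 - j) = j*(j - 5)*(j - 1)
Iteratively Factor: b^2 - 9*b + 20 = (b - 5)*(b - 4)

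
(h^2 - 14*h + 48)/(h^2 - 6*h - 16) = (h - 6)/(h + 2)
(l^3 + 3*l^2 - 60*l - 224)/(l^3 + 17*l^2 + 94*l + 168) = (l - 8)/(l + 6)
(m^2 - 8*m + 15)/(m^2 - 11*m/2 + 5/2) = 2*(m - 3)/(2*m - 1)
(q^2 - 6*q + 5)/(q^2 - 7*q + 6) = (q - 5)/(q - 6)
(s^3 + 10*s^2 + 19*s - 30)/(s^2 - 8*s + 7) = (s^2 + 11*s + 30)/(s - 7)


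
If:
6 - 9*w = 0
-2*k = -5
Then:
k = 5/2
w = 2/3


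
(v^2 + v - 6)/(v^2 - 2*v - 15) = (v - 2)/(v - 5)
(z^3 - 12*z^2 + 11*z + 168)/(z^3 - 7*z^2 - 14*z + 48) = (z - 7)/(z - 2)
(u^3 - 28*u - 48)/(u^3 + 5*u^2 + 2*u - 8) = (u - 6)/(u - 1)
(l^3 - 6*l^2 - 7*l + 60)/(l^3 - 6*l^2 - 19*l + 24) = (l^2 - 9*l + 20)/(l^2 - 9*l + 8)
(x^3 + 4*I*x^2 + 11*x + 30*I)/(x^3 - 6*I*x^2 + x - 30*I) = (x + 5*I)/(x - 5*I)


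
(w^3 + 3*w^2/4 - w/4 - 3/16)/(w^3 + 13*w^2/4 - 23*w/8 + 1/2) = (8*w^2 + 10*w + 3)/(2*(4*w^2 + 15*w - 4))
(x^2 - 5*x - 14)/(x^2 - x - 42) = (x + 2)/(x + 6)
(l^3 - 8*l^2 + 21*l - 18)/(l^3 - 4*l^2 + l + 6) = (l - 3)/(l + 1)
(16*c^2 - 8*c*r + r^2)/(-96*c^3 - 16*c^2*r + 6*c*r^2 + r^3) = (-4*c + r)/(24*c^2 + 10*c*r + r^2)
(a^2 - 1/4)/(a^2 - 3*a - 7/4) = (2*a - 1)/(2*a - 7)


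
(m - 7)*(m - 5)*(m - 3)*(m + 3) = m^4 - 12*m^3 + 26*m^2 + 108*m - 315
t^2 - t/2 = t*(t - 1/2)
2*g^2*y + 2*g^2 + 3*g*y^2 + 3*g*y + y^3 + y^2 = (g + y)*(2*g + y)*(y + 1)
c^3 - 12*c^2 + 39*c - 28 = (c - 7)*(c - 4)*(c - 1)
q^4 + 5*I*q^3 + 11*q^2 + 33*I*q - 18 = (q - 3*I)*(q + I)^2*(q + 6*I)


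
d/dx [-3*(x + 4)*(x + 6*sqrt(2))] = -6*x - 18*sqrt(2) - 12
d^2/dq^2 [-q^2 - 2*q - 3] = -2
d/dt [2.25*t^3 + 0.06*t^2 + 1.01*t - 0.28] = 6.75*t^2 + 0.12*t + 1.01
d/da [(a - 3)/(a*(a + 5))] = (-a^2 + 6*a + 15)/(a^2*(a^2 + 10*a + 25))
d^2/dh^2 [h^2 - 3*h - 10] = 2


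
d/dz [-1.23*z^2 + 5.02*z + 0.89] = 5.02 - 2.46*z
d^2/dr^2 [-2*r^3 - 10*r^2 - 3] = -12*r - 20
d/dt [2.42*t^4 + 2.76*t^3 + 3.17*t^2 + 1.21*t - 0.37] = 9.68*t^3 + 8.28*t^2 + 6.34*t + 1.21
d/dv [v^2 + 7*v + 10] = 2*v + 7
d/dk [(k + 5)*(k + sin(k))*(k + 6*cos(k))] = -(k + 5)*(k + sin(k))*(6*sin(k) - 1) + (k + 5)*(k + 6*cos(k))*(cos(k) + 1) + (k + sin(k))*(k + 6*cos(k))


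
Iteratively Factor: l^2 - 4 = (l - 2)*(l + 2)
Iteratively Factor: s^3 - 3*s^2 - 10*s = (s - 5)*(s^2 + 2*s) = s*(s - 5)*(s + 2)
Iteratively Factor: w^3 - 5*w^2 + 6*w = (w)*(w^2 - 5*w + 6) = w*(w - 2)*(w - 3)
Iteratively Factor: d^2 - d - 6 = (d - 3)*(d + 2)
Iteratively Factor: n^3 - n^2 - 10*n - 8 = (n + 2)*(n^2 - 3*n - 4) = (n - 4)*(n + 2)*(n + 1)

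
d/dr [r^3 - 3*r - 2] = 3*r^2 - 3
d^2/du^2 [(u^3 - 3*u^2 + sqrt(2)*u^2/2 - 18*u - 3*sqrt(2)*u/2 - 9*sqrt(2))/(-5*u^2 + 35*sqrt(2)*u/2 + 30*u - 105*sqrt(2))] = 32*(-7 - 3*sqrt(2))/(5*(4*u^3 - 42*sqrt(2)*u^2 + 294*u - 343*sqrt(2)))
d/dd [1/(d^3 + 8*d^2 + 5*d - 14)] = (-3*d^2 - 16*d - 5)/(d^3 + 8*d^2 + 5*d - 14)^2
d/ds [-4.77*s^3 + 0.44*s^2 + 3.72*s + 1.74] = -14.31*s^2 + 0.88*s + 3.72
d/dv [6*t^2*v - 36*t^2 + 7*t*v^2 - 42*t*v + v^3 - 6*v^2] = 6*t^2 + 14*t*v - 42*t + 3*v^2 - 12*v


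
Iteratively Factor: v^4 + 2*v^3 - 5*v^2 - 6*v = (v)*(v^3 + 2*v^2 - 5*v - 6) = v*(v + 3)*(v^2 - v - 2) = v*(v - 2)*(v + 3)*(v + 1)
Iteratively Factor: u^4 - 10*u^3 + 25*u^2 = (u)*(u^3 - 10*u^2 + 25*u) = u*(u - 5)*(u^2 - 5*u) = u^2*(u - 5)*(u - 5)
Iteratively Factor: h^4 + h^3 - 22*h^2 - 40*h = (h - 5)*(h^3 + 6*h^2 + 8*h) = h*(h - 5)*(h^2 + 6*h + 8) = h*(h - 5)*(h + 4)*(h + 2)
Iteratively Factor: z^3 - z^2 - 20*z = (z - 5)*(z^2 + 4*z) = z*(z - 5)*(z + 4)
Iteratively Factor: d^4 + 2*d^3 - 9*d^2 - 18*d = (d + 2)*(d^3 - 9*d) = d*(d + 2)*(d^2 - 9) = d*(d + 2)*(d + 3)*(d - 3)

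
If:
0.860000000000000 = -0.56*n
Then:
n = -1.54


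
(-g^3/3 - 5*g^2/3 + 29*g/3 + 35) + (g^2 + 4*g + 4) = -g^3/3 - 2*g^2/3 + 41*g/3 + 39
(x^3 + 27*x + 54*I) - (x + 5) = x^3 + 26*x - 5 + 54*I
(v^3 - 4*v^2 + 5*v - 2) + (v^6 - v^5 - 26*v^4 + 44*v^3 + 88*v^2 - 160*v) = v^6 - v^5 - 26*v^4 + 45*v^3 + 84*v^2 - 155*v - 2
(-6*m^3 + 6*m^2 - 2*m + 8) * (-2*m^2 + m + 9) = 12*m^5 - 18*m^4 - 44*m^3 + 36*m^2 - 10*m + 72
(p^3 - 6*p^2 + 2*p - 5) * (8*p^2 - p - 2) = 8*p^5 - 49*p^4 + 20*p^3 - 30*p^2 + p + 10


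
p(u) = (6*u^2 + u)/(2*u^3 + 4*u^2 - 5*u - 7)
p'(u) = (12*u + 1)/(2*u^3 + 4*u^2 - 5*u - 7) + (6*u^2 + u)*(-6*u^2 - 8*u + 5)/(2*u^3 + 4*u^2 - 5*u - 7)^2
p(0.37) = -0.15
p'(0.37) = -0.64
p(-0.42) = -0.15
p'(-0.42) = 1.18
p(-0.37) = -0.10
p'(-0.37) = 0.88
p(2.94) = 0.86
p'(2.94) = -0.38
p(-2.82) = -7.56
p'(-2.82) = -20.10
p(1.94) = 1.89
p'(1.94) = -2.96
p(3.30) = 0.75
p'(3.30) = -0.26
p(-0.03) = 0.00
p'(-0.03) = -0.10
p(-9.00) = -0.44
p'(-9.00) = -0.06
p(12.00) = 0.22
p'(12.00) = -0.02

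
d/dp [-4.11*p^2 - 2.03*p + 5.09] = -8.22*p - 2.03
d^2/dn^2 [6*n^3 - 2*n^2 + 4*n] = 36*n - 4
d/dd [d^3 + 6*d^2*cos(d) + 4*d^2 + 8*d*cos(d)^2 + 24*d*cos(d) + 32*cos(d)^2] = -6*d^2*sin(d) + 3*d^2 - 24*d*sin(d) - 8*d*sin(2*d) + 12*d*cos(d) + 8*d - 32*sin(2*d) + 8*cos(d)^2 + 24*cos(d)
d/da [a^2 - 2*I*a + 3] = 2*a - 2*I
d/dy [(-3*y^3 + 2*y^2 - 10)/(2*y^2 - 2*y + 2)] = (y*(4 - 9*y)*(y^2 - y + 1) + (2*y - 1)*(3*y^3 - 2*y^2 + 10))/(2*(y^2 - y + 1)^2)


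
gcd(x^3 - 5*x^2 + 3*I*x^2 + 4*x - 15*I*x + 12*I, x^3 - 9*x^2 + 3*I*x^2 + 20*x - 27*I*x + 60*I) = x^2 + x*(-4 + 3*I) - 12*I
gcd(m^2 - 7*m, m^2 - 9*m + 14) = m - 7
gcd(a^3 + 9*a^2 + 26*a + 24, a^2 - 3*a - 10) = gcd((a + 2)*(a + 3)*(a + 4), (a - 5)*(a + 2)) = a + 2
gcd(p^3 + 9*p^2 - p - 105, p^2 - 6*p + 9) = p - 3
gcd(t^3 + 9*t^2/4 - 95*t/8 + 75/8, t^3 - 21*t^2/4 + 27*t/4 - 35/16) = t - 5/4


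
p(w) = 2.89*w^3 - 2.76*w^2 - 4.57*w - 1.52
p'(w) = 8.67*w^2 - 5.52*w - 4.57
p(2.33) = 9.40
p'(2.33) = 29.64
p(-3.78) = -179.77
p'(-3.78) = 140.18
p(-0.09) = -1.13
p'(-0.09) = -4.00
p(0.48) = -4.03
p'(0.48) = -5.22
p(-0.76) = -0.91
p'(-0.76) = 4.63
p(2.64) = 20.35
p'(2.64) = 41.28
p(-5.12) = -438.36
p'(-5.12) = 250.97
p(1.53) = -4.62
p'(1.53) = 7.28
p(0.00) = -1.52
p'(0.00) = -4.57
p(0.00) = -1.52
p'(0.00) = -4.57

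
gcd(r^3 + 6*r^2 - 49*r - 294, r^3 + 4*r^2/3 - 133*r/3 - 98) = r^2 - r - 42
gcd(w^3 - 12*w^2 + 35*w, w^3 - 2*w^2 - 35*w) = w^2 - 7*w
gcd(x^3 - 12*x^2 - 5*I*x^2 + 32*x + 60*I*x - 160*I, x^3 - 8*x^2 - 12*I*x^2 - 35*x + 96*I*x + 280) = x^2 + x*(-8 - 5*I) + 40*I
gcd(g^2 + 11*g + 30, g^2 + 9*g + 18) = g + 6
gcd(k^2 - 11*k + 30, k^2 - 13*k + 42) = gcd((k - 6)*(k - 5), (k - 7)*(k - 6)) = k - 6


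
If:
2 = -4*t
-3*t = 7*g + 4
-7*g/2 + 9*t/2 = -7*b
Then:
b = 1/7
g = -5/14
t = -1/2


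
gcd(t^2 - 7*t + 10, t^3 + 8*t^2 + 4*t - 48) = t - 2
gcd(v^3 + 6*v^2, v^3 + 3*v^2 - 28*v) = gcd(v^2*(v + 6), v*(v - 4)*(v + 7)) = v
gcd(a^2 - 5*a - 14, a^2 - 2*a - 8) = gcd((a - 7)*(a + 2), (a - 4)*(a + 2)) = a + 2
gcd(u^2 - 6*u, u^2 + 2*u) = u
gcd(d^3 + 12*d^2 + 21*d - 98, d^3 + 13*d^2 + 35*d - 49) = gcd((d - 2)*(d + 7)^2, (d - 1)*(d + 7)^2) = d^2 + 14*d + 49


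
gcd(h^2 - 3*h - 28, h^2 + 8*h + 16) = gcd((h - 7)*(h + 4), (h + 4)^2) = h + 4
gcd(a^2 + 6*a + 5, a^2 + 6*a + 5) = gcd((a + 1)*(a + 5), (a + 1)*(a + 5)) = a^2 + 6*a + 5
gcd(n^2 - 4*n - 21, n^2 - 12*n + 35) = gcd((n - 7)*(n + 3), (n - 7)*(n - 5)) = n - 7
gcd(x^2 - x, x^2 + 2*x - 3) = x - 1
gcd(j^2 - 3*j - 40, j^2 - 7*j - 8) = j - 8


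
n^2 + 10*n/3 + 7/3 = (n + 1)*(n + 7/3)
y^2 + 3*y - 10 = (y - 2)*(y + 5)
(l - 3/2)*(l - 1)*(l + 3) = l^3 + l^2/2 - 6*l + 9/2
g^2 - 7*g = g*(g - 7)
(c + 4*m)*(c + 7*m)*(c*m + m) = c^3*m + 11*c^2*m^2 + c^2*m + 28*c*m^3 + 11*c*m^2 + 28*m^3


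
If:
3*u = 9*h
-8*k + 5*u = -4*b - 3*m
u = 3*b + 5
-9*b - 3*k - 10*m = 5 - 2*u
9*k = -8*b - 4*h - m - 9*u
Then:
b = -20845/15057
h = 4250/15057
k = 2440/15057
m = 1450/1673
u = 4250/5019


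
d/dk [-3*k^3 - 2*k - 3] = -9*k^2 - 2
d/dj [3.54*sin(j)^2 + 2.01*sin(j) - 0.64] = (7.08*sin(j) + 2.01)*cos(j)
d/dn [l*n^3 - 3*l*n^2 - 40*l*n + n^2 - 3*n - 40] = 3*l*n^2 - 6*l*n - 40*l + 2*n - 3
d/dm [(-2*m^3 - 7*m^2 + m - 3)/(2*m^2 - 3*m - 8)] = (-4*m^4 + 12*m^3 + 67*m^2 + 124*m - 17)/(4*m^4 - 12*m^3 - 23*m^2 + 48*m + 64)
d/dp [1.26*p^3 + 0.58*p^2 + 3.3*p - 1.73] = 3.78*p^2 + 1.16*p + 3.3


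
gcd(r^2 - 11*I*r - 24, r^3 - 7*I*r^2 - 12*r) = r - 3*I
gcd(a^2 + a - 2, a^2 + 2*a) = a + 2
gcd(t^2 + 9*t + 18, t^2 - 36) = t + 6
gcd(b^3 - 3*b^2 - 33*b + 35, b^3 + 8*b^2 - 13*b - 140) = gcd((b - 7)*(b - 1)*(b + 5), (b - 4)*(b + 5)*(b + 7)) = b + 5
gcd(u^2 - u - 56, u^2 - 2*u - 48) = u - 8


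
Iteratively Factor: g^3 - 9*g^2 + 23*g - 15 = (g - 5)*(g^2 - 4*g + 3) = (g - 5)*(g - 1)*(g - 3)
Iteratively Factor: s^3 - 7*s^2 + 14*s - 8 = (s - 4)*(s^2 - 3*s + 2) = (s - 4)*(s - 2)*(s - 1)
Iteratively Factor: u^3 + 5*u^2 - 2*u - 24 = (u - 2)*(u^2 + 7*u + 12) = (u - 2)*(u + 3)*(u + 4)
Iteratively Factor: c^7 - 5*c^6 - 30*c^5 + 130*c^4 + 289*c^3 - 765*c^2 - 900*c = (c + 3)*(c^6 - 8*c^5 - 6*c^4 + 148*c^3 - 155*c^2 - 300*c) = (c - 5)*(c + 3)*(c^5 - 3*c^4 - 21*c^3 + 43*c^2 + 60*c) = (c - 5)*(c + 3)*(c + 4)*(c^4 - 7*c^3 + 7*c^2 + 15*c) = c*(c - 5)*(c + 3)*(c + 4)*(c^3 - 7*c^2 + 7*c + 15) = c*(c - 5)*(c + 1)*(c + 3)*(c + 4)*(c^2 - 8*c + 15) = c*(c - 5)*(c - 3)*(c + 1)*(c + 3)*(c + 4)*(c - 5)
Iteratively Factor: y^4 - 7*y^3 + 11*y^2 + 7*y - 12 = (y + 1)*(y^3 - 8*y^2 + 19*y - 12) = (y - 3)*(y + 1)*(y^2 - 5*y + 4) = (y - 3)*(y - 1)*(y + 1)*(y - 4)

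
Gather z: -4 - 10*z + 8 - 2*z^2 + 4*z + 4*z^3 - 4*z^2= 4*z^3 - 6*z^2 - 6*z + 4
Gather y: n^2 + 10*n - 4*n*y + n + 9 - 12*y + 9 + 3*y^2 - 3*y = n^2 + 11*n + 3*y^2 + y*(-4*n - 15) + 18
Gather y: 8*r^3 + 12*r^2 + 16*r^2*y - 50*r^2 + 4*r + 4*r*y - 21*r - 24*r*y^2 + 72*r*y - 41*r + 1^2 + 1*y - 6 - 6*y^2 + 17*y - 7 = 8*r^3 - 38*r^2 - 58*r + y^2*(-24*r - 6) + y*(16*r^2 + 76*r + 18) - 12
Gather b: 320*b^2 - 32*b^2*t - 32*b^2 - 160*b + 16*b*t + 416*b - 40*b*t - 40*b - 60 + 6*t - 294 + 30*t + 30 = b^2*(288 - 32*t) + b*(216 - 24*t) + 36*t - 324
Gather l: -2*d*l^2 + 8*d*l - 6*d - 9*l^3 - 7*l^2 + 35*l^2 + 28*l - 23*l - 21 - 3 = -6*d - 9*l^3 + l^2*(28 - 2*d) + l*(8*d + 5) - 24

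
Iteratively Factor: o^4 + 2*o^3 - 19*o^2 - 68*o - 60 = (o + 3)*(o^3 - o^2 - 16*o - 20) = (o + 2)*(o + 3)*(o^2 - 3*o - 10) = (o - 5)*(o + 2)*(o + 3)*(o + 2)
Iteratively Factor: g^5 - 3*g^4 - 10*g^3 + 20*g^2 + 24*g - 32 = (g + 2)*(g^4 - 5*g^3 + 20*g - 16) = (g - 2)*(g + 2)*(g^3 - 3*g^2 - 6*g + 8) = (g - 4)*(g - 2)*(g + 2)*(g^2 + g - 2) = (g - 4)*(g - 2)*(g + 2)^2*(g - 1)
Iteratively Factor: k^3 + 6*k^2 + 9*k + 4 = (k + 1)*(k^2 + 5*k + 4) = (k + 1)^2*(k + 4)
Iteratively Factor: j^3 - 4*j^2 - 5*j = (j)*(j^2 - 4*j - 5) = j*(j - 5)*(j + 1)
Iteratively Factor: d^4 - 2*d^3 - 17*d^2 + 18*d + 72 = (d - 4)*(d^3 + 2*d^2 - 9*d - 18) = (d - 4)*(d + 2)*(d^2 - 9) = (d - 4)*(d + 2)*(d + 3)*(d - 3)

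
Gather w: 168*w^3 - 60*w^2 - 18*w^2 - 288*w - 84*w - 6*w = 168*w^3 - 78*w^2 - 378*w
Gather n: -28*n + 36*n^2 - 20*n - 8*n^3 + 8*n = -8*n^3 + 36*n^2 - 40*n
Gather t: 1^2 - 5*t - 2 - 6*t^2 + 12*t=-6*t^2 + 7*t - 1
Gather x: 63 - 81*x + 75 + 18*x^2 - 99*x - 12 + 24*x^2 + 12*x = 42*x^2 - 168*x + 126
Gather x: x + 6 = x + 6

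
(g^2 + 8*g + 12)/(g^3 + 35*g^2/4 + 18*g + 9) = 4/(4*g + 3)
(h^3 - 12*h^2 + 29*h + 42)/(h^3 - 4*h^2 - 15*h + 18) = (h^2 - 6*h - 7)/(h^2 + 2*h - 3)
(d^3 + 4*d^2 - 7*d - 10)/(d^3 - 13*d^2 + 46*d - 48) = (d^2 + 6*d + 5)/(d^2 - 11*d + 24)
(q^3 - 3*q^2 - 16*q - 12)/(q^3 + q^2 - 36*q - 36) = (q + 2)/(q + 6)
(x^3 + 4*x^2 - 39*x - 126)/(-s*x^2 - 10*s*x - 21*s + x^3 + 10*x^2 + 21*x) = (x - 6)/(-s + x)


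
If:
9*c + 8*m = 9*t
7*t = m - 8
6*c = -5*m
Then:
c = -120/11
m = 144/11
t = 8/11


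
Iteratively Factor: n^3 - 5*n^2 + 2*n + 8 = (n + 1)*(n^2 - 6*n + 8) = (n - 4)*(n + 1)*(n - 2)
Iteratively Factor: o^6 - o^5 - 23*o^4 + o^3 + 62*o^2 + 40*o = (o + 4)*(o^5 - 5*o^4 - 3*o^3 + 13*o^2 + 10*o) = (o - 2)*(o + 4)*(o^4 - 3*o^3 - 9*o^2 - 5*o) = o*(o - 2)*(o + 4)*(o^3 - 3*o^2 - 9*o - 5) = o*(o - 2)*(o + 1)*(o + 4)*(o^2 - 4*o - 5) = o*(o - 5)*(o - 2)*(o + 1)*(o + 4)*(o + 1)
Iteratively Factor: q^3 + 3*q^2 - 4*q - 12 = (q + 3)*(q^2 - 4) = (q - 2)*(q + 3)*(q + 2)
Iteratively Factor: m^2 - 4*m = (m)*(m - 4)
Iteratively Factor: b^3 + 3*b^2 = (b)*(b^2 + 3*b) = b^2*(b + 3)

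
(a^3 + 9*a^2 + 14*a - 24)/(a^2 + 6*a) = a + 3 - 4/a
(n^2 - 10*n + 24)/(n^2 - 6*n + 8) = (n - 6)/(n - 2)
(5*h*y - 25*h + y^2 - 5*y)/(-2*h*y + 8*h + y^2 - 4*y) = (-5*h*y + 25*h - y^2 + 5*y)/(2*h*y - 8*h - y^2 + 4*y)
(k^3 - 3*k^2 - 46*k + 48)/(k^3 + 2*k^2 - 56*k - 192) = (k - 1)/(k + 4)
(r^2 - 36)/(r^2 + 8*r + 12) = (r - 6)/(r + 2)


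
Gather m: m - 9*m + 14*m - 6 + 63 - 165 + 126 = 6*m + 18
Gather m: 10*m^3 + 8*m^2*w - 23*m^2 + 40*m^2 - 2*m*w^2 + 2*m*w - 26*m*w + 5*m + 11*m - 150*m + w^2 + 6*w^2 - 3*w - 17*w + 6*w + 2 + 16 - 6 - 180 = 10*m^3 + m^2*(8*w + 17) + m*(-2*w^2 - 24*w - 134) + 7*w^2 - 14*w - 168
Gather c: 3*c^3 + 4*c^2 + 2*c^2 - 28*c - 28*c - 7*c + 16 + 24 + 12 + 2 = 3*c^3 + 6*c^2 - 63*c + 54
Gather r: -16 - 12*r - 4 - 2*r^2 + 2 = -2*r^2 - 12*r - 18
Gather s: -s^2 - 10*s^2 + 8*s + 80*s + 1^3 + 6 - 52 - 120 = -11*s^2 + 88*s - 165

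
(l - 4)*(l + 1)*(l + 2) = l^3 - l^2 - 10*l - 8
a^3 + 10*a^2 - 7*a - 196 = (a - 4)*(a + 7)^2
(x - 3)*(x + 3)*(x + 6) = x^3 + 6*x^2 - 9*x - 54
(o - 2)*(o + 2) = o^2 - 4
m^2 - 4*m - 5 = (m - 5)*(m + 1)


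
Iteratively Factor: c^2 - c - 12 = (c - 4)*(c + 3)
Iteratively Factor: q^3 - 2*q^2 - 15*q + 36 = (q + 4)*(q^2 - 6*q + 9) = (q - 3)*(q + 4)*(q - 3)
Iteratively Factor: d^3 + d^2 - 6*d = (d)*(d^2 + d - 6) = d*(d - 2)*(d + 3)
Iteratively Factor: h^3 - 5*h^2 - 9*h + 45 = (h - 5)*(h^2 - 9) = (h - 5)*(h + 3)*(h - 3)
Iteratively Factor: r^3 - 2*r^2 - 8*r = (r + 2)*(r^2 - 4*r) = r*(r + 2)*(r - 4)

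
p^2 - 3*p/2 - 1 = (p - 2)*(p + 1/2)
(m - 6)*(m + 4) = m^2 - 2*m - 24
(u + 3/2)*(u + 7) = u^2 + 17*u/2 + 21/2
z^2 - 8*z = z*(z - 8)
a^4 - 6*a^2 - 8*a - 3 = (a - 3)*(a + 1)^3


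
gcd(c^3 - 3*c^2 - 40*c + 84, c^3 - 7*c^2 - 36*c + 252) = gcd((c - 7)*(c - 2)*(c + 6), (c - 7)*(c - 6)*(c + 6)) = c^2 - c - 42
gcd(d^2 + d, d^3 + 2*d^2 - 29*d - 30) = d + 1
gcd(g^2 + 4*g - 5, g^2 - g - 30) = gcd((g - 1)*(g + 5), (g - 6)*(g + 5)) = g + 5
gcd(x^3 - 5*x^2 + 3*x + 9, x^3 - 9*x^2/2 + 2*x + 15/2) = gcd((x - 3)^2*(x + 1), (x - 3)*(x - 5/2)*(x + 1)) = x^2 - 2*x - 3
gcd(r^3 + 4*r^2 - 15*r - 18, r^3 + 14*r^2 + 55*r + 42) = r^2 + 7*r + 6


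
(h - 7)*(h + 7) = h^2 - 49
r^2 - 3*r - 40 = (r - 8)*(r + 5)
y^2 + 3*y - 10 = (y - 2)*(y + 5)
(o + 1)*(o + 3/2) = o^2 + 5*o/2 + 3/2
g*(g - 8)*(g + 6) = g^3 - 2*g^2 - 48*g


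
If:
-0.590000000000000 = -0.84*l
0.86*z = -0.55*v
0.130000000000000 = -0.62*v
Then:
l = 0.70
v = -0.21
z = 0.13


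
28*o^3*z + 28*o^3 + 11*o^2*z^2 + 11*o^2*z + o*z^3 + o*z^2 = (4*o + z)*(7*o + z)*(o*z + o)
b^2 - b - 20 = (b - 5)*(b + 4)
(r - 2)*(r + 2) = r^2 - 4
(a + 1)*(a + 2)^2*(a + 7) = a^4 + 12*a^3 + 43*a^2 + 60*a + 28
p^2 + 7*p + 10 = (p + 2)*(p + 5)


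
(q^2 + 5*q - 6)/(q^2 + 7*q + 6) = (q - 1)/(q + 1)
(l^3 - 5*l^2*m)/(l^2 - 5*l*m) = l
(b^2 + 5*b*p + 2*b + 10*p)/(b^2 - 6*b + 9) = (b^2 + 5*b*p + 2*b + 10*p)/(b^2 - 6*b + 9)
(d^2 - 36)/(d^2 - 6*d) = (d + 6)/d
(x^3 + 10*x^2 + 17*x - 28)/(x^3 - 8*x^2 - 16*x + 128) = (x^2 + 6*x - 7)/(x^2 - 12*x + 32)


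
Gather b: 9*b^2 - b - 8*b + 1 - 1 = 9*b^2 - 9*b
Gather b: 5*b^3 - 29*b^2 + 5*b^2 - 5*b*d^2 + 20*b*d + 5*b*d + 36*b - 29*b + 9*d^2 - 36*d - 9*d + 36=5*b^3 - 24*b^2 + b*(-5*d^2 + 25*d + 7) + 9*d^2 - 45*d + 36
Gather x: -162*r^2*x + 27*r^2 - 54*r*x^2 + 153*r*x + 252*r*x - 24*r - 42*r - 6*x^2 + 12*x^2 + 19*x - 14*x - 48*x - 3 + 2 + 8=27*r^2 - 66*r + x^2*(6 - 54*r) + x*(-162*r^2 + 405*r - 43) + 7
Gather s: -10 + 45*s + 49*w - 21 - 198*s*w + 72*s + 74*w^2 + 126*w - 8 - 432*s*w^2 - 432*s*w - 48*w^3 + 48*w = s*(-432*w^2 - 630*w + 117) - 48*w^3 + 74*w^2 + 223*w - 39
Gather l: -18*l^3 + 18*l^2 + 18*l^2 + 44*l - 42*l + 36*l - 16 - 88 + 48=-18*l^3 + 36*l^2 + 38*l - 56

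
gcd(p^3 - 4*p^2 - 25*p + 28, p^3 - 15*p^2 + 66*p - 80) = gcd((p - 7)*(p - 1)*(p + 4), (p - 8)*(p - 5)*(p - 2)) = 1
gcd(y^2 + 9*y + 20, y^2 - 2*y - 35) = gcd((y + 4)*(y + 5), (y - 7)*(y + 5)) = y + 5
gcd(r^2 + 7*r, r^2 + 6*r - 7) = r + 7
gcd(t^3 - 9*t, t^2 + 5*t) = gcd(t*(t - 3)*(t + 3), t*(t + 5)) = t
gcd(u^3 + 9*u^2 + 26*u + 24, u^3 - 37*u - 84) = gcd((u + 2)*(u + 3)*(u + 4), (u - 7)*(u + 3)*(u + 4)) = u^2 + 7*u + 12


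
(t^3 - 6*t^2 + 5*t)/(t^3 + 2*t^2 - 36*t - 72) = t*(t^2 - 6*t + 5)/(t^3 + 2*t^2 - 36*t - 72)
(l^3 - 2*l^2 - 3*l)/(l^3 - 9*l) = (l + 1)/(l + 3)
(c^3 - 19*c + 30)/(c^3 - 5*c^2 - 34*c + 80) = (c - 3)/(c - 8)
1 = 1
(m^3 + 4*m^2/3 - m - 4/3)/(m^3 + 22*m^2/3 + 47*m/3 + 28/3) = (3*m^2 + m - 4)/(3*m^2 + 19*m + 28)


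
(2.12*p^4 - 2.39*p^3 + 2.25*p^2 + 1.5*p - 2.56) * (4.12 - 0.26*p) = -0.5512*p^5 + 9.3558*p^4 - 10.4318*p^3 + 8.88*p^2 + 6.8456*p - 10.5472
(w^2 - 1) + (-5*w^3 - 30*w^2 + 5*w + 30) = -5*w^3 - 29*w^2 + 5*w + 29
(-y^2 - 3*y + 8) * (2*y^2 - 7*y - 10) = -2*y^4 + y^3 + 47*y^2 - 26*y - 80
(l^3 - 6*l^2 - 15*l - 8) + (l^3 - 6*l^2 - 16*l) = 2*l^3 - 12*l^2 - 31*l - 8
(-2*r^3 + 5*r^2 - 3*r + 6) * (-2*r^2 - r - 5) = 4*r^5 - 8*r^4 + 11*r^3 - 34*r^2 + 9*r - 30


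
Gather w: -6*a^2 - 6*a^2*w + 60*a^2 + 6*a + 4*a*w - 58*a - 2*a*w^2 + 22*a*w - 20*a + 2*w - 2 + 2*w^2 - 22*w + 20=54*a^2 - 72*a + w^2*(2 - 2*a) + w*(-6*a^2 + 26*a - 20) + 18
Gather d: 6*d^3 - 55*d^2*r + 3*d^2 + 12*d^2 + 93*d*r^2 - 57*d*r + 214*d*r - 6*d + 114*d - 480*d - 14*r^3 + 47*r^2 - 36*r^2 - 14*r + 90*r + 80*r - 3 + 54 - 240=6*d^3 + d^2*(15 - 55*r) + d*(93*r^2 + 157*r - 372) - 14*r^3 + 11*r^2 + 156*r - 189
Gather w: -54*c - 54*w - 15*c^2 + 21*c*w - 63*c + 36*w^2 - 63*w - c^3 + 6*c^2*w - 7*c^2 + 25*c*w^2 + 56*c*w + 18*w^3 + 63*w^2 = -c^3 - 22*c^2 - 117*c + 18*w^3 + w^2*(25*c + 99) + w*(6*c^2 + 77*c - 117)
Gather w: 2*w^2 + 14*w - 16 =2*w^2 + 14*w - 16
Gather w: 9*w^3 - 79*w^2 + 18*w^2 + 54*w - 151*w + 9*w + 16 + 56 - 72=9*w^3 - 61*w^2 - 88*w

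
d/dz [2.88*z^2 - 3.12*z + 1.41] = 5.76*z - 3.12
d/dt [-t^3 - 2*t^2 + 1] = t*(-3*t - 4)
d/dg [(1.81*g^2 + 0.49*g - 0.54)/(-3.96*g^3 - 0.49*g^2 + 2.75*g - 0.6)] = (7.1676*g^4 + 3.8808*g^3 - 1.1976*g^2 - 2.7012*g + 1.191)/(15.6816*g^6 + 3.8808*g^5 - 21.5399*g^4 + 2.057*g^3 + 8.1505*g^2 - 3.3*g + 0.36)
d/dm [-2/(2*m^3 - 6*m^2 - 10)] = 3*m*(m - 2)/(-m^3 + 3*m^2 + 5)^2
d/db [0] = 0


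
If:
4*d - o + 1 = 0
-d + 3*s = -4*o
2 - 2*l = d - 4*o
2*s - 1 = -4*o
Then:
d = -1/18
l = 31/12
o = 7/9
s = -19/18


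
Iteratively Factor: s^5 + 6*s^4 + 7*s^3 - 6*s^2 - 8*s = (s + 4)*(s^4 + 2*s^3 - s^2 - 2*s) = (s + 2)*(s + 4)*(s^3 - s) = (s - 1)*(s + 2)*(s + 4)*(s^2 + s) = s*(s - 1)*(s + 2)*(s + 4)*(s + 1)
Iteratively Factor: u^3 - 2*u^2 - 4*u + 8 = (u - 2)*(u^2 - 4) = (u - 2)^2*(u + 2)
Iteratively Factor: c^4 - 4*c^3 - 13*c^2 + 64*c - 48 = (c - 3)*(c^3 - c^2 - 16*c + 16) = (c - 3)*(c + 4)*(c^2 - 5*c + 4) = (c - 3)*(c - 1)*(c + 4)*(c - 4)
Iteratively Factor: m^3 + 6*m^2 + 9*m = (m)*(m^2 + 6*m + 9) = m*(m + 3)*(m + 3)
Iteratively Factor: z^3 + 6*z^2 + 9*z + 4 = (z + 1)*(z^2 + 5*z + 4) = (z + 1)^2*(z + 4)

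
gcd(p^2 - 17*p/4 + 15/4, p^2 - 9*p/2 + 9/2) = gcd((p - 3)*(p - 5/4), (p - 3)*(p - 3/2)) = p - 3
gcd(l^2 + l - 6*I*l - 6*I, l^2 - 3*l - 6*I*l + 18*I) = l - 6*I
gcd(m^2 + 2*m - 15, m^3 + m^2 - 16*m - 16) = 1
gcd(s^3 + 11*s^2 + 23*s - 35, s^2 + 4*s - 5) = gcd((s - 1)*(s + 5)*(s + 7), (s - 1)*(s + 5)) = s^2 + 4*s - 5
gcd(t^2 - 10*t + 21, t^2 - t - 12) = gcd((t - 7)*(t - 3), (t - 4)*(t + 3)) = 1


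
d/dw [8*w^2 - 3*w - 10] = 16*w - 3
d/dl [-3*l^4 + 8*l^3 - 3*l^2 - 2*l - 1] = -12*l^3 + 24*l^2 - 6*l - 2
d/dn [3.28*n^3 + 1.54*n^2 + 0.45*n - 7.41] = 9.84*n^2 + 3.08*n + 0.45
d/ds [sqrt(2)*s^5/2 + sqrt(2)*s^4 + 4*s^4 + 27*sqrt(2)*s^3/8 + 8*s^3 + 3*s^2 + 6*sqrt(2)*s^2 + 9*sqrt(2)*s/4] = 5*sqrt(2)*s^4/2 + 4*sqrt(2)*s^3 + 16*s^3 + 81*sqrt(2)*s^2/8 + 24*s^2 + 6*s + 12*sqrt(2)*s + 9*sqrt(2)/4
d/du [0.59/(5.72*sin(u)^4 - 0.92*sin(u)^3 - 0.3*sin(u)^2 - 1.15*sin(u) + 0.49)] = (-13.4992*sin(u)^3 + 1.6284*sin(u)^2 + 0.354*sin(u) + 0.6785)*cos(u)/(-5.72*sin(u)^4 + 0.92*sin(u)^3 + 0.3*sin(u)^2 + 1.15*sin(u) - 0.49)^2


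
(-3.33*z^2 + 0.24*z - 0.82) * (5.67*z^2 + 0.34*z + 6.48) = -18.8811*z^4 + 0.2286*z^3 - 26.1462*z^2 + 1.2764*z - 5.3136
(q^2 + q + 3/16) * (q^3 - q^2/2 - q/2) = q^5 + q^4/2 - 13*q^3/16 - 19*q^2/32 - 3*q/32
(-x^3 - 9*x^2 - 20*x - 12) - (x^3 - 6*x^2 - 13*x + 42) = -2*x^3 - 3*x^2 - 7*x - 54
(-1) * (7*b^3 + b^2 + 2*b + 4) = -7*b^3 - b^2 - 2*b - 4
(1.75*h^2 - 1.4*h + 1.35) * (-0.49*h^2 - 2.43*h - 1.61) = -0.8575*h^4 - 3.5665*h^3 - 0.077*h^2 - 1.0265*h - 2.1735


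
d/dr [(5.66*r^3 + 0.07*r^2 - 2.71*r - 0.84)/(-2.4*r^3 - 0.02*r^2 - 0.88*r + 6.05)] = (-7.105427357601e-15*r^5 + 0.0548000000000001*r^4 - 22.9696*r^3 + 96.5652*r^2 + 0.8134*r - 17.1347)/(5.76*r^6 + 0.096*r^5 + 4.2244*r^4 - 29.0048*r^3 + 0.5324*r^2 - 10.648*r + 36.6025)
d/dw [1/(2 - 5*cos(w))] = -5*sin(w)/(5*cos(w) - 2)^2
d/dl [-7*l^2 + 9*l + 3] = 9 - 14*l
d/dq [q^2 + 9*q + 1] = 2*q + 9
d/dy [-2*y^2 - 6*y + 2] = -4*y - 6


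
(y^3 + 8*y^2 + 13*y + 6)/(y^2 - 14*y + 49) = (y^3 + 8*y^2 + 13*y + 6)/(y^2 - 14*y + 49)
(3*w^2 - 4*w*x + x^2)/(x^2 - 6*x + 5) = (3*w^2 - 4*w*x + x^2)/(x^2 - 6*x + 5)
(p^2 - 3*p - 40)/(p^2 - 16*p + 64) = (p + 5)/(p - 8)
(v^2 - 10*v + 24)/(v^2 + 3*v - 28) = (v - 6)/(v + 7)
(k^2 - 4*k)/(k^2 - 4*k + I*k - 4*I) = k/(k + I)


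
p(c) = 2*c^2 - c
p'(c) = 4*c - 1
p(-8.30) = 146.08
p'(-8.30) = -34.20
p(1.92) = 5.45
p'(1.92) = 6.68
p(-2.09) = 10.83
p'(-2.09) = -9.36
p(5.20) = 48.88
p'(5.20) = 19.80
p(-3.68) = 30.76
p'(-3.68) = -15.72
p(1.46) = 2.80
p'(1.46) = 4.84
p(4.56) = 37.03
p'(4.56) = 17.24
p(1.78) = 4.56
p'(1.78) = 6.12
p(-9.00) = 171.00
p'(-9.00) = -37.00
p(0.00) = 0.00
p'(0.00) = -1.00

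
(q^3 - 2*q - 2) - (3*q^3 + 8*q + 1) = -2*q^3 - 10*q - 3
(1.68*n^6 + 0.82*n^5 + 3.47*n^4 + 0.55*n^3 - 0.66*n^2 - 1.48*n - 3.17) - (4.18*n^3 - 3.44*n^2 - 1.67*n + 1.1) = 1.68*n^6 + 0.82*n^5 + 3.47*n^4 - 3.63*n^3 + 2.78*n^2 + 0.19*n - 4.27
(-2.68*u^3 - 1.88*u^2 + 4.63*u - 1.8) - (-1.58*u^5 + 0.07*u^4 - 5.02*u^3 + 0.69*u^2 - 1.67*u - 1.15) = 1.58*u^5 - 0.07*u^4 + 2.34*u^3 - 2.57*u^2 + 6.3*u - 0.65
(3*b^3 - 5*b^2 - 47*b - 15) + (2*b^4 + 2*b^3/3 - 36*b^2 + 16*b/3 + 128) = 2*b^4 + 11*b^3/3 - 41*b^2 - 125*b/3 + 113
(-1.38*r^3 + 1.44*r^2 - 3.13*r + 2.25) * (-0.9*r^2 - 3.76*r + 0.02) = 1.242*r^5 + 3.8928*r^4 - 2.625*r^3 + 9.7726*r^2 - 8.5226*r + 0.045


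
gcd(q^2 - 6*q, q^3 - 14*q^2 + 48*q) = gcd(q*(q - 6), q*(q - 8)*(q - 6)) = q^2 - 6*q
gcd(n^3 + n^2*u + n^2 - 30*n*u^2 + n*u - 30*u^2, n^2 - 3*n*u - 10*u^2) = -n + 5*u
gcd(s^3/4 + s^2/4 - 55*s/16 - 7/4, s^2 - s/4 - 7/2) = 1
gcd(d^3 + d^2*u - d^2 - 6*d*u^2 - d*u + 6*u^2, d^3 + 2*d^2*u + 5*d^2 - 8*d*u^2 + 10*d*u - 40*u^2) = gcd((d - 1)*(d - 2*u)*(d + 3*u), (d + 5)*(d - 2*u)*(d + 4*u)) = -d + 2*u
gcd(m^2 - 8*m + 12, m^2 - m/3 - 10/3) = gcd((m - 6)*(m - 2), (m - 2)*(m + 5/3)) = m - 2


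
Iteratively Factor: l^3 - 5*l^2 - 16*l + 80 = (l - 4)*(l^2 - l - 20) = (l - 5)*(l - 4)*(l + 4)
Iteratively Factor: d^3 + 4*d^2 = (d)*(d^2 + 4*d) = d^2*(d + 4)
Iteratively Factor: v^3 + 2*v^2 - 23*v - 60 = (v + 4)*(v^2 - 2*v - 15) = (v + 3)*(v + 4)*(v - 5)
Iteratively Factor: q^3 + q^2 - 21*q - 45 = (q + 3)*(q^2 - 2*q - 15) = (q - 5)*(q + 3)*(q + 3)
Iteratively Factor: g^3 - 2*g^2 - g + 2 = (g + 1)*(g^2 - 3*g + 2) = (g - 2)*(g + 1)*(g - 1)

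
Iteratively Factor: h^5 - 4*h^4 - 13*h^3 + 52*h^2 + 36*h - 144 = (h + 3)*(h^4 - 7*h^3 + 8*h^2 + 28*h - 48) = (h + 2)*(h + 3)*(h^3 - 9*h^2 + 26*h - 24) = (h - 2)*(h + 2)*(h + 3)*(h^2 - 7*h + 12) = (h - 3)*(h - 2)*(h + 2)*(h + 3)*(h - 4)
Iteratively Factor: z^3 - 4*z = (z + 2)*(z^2 - 2*z) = z*(z + 2)*(z - 2)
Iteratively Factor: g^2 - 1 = (g - 1)*(g + 1)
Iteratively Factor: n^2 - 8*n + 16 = (n - 4)*(n - 4)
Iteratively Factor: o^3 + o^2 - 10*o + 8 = (o - 1)*(o^2 + 2*o - 8) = (o - 1)*(o + 4)*(o - 2)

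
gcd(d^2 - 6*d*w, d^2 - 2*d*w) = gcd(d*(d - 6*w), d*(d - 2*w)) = d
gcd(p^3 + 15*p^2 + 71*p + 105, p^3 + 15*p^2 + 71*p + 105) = p^3 + 15*p^2 + 71*p + 105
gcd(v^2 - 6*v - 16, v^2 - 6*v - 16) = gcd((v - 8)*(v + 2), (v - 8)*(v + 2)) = v^2 - 6*v - 16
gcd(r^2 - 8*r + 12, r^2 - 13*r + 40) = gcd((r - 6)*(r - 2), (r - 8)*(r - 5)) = 1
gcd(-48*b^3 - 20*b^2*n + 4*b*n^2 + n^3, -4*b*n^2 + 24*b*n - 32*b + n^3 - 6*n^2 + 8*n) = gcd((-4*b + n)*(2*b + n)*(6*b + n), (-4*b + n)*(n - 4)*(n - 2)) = 4*b - n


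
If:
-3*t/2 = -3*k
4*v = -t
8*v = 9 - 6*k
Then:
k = 9/2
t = 9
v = -9/4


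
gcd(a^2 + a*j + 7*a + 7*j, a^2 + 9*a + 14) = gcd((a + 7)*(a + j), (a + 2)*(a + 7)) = a + 7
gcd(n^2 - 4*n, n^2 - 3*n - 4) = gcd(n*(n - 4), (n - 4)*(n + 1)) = n - 4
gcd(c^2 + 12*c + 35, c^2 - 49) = c + 7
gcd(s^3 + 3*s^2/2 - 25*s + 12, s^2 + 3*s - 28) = s - 4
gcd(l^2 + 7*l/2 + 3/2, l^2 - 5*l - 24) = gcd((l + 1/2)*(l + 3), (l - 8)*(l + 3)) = l + 3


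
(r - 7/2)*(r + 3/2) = r^2 - 2*r - 21/4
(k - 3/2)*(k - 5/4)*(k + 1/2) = k^3 - 9*k^2/4 + k/2 + 15/16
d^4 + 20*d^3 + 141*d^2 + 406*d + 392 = (d + 2)*(d + 4)*(d + 7)^2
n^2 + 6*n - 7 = (n - 1)*(n + 7)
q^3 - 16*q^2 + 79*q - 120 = (q - 8)*(q - 5)*(q - 3)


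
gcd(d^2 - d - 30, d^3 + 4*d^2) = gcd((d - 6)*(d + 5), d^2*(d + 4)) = 1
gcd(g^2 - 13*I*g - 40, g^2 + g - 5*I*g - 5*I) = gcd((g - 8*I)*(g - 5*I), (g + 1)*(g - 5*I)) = g - 5*I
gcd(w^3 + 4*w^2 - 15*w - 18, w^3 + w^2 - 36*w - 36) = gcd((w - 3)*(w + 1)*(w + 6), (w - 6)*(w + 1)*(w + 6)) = w^2 + 7*w + 6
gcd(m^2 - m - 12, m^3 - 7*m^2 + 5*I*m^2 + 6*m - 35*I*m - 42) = 1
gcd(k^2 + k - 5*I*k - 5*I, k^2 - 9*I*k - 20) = k - 5*I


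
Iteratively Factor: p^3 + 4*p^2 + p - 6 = (p + 3)*(p^2 + p - 2) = (p - 1)*(p + 3)*(p + 2)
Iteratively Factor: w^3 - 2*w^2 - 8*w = (w)*(w^2 - 2*w - 8) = w*(w + 2)*(w - 4)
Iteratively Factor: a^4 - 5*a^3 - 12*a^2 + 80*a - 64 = (a - 1)*(a^3 - 4*a^2 - 16*a + 64) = (a - 4)*(a - 1)*(a^2 - 16) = (a - 4)^2*(a - 1)*(a + 4)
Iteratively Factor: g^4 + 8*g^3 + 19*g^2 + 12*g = (g + 4)*(g^3 + 4*g^2 + 3*g) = g*(g + 4)*(g^2 + 4*g + 3) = g*(g + 1)*(g + 4)*(g + 3)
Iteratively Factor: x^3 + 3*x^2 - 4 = (x + 2)*(x^2 + x - 2) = (x + 2)^2*(x - 1)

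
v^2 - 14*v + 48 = (v - 8)*(v - 6)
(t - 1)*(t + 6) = t^2 + 5*t - 6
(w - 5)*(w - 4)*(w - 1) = w^3 - 10*w^2 + 29*w - 20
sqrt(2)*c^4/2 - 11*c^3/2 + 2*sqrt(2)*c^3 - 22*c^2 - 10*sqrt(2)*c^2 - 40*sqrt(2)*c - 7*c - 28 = (c + 4)*(c - 7*sqrt(2))*(c + sqrt(2))*(sqrt(2)*c/2 + 1/2)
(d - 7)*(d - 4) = d^2 - 11*d + 28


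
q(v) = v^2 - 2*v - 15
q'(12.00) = 22.00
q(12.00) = 105.00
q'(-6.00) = -14.00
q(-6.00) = 33.00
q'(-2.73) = -7.46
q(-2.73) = -2.09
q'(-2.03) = -6.06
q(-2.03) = -6.82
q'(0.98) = -0.04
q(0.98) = -16.00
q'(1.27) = 0.54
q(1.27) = -15.93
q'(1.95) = 1.90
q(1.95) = -15.10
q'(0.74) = -0.52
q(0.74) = -15.93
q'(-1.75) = -5.50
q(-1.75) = -8.44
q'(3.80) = 5.60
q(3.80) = -8.16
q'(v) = 2*v - 2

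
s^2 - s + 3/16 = (s - 3/4)*(s - 1/4)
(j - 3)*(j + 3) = j^2 - 9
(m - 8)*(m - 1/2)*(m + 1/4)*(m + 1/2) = m^4 - 31*m^3/4 - 9*m^2/4 + 31*m/16 + 1/2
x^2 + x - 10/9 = (x - 2/3)*(x + 5/3)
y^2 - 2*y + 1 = (y - 1)^2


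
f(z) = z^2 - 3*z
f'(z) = 2*z - 3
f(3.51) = 1.79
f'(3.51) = 4.02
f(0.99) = -1.99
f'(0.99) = -1.02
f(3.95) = 3.75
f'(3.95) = 4.90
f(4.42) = 6.28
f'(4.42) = 5.84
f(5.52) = 13.91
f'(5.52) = 8.04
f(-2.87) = 16.85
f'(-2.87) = -8.74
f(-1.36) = 5.93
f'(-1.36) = -5.72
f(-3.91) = 27.02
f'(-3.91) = -10.82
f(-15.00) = 270.00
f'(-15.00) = -33.00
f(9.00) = 54.00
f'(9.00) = 15.00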